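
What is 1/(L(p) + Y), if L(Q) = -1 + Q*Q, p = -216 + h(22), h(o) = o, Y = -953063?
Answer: -1/915428 ≈ -1.0924e-6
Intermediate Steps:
p = -194 (p = -216 + 22 = -194)
L(Q) = -1 + Q²
1/(L(p) + Y) = 1/((-1 + (-194)²) - 953063) = 1/((-1 + 37636) - 953063) = 1/(37635 - 953063) = 1/(-915428) = -1/915428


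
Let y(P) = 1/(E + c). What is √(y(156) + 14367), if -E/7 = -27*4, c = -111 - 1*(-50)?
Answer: √6939620870/695 ≈ 119.86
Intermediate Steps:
c = -61 (c = -111 + 50 = -61)
E = 756 (E = -(-189)*4 = -7*(-108) = 756)
y(P) = 1/695 (y(P) = 1/(756 - 61) = 1/695)
√(y(156) + 14367) = √(1/695 + 14367) = √(9985066/695) = √6939620870/695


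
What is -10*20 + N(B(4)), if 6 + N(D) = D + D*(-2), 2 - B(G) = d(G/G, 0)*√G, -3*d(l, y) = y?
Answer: -208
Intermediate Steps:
d(l, y) = -y/3
B(G) = 2 (B(G) = 2 - (-⅓*0)*√G = 2 - 0*√G = 2 - 1*0 = 2 + 0 = 2)
N(D) = -6 - D (N(D) = -6 + (D + D*(-2)) = -6 + (D - 2*D) = -6 - D)
-10*20 + N(B(4)) = -10*20 + (-6 - 1*2) = -200 + (-6 - 2) = -200 - 8 = -208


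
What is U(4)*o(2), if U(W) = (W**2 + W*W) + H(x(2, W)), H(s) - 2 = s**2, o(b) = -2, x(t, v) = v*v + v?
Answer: -868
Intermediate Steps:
x(t, v) = v + v**2 (x(t, v) = v**2 + v = v + v**2)
H(s) = 2 + s**2
U(W) = 2 + 2*W**2 + W**2*(1 + W)**2 (U(W) = (W**2 + W*W) + (2 + (W*(1 + W))**2) = (W**2 + W**2) + (2 + W**2*(1 + W)**2) = 2*W**2 + (2 + W**2*(1 + W)**2) = 2 + 2*W**2 + W**2*(1 + W)**2)
U(4)*o(2) = (2 + 2*4**2 + 4**2*(1 + 4)**2)*(-2) = (2 + 2*16 + 16*5**2)*(-2) = (2 + 32 + 16*25)*(-2) = (2 + 32 + 400)*(-2) = 434*(-2) = -868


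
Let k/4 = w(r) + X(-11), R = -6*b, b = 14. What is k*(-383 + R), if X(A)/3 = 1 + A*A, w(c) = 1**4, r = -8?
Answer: -685556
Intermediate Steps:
w(c) = 1
X(A) = 3 + 3*A**2 (X(A) = 3*(1 + A*A) = 3*(1 + A**2) = 3 + 3*A**2)
R = -84 (R = -6*14 = -84)
k = 1468 (k = 4*(1 + (3 + 3*(-11)**2)) = 4*(1 + (3 + 3*121)) = 4*(1 + (3 + 363)) = 4*(1 + 366) = 4*367 = 1468)
k*(-383 + R) = 1468*(-383 - 84) = 1468*(-467) = -685556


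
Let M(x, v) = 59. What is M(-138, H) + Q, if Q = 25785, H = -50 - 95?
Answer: 25844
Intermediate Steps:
H = -145
M(-138, H) + Q = 59 + 25785 = 25844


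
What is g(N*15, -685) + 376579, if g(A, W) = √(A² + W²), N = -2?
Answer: 376579 + 5*√18805 ≈ 3.7726e+5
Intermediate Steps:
g(N*15, -685) + 376579 = √((-2*15)² + (-685)²) + 376579 = √((-30)² + 469225) + 376579 = √(900 + 469225) + 376579 = √470125 + 376579 = 5*√18805 + 376579 = 376579 + 5*√18805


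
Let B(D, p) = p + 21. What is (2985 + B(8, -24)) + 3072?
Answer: 6054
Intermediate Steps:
B(D, p) = 21 + p
(2985 + B(8, -24)) + 3072 = (2985 + (21 - 24)) + 3072 = (2985 - 3) + 3072 = 2982 + 3072 = 6054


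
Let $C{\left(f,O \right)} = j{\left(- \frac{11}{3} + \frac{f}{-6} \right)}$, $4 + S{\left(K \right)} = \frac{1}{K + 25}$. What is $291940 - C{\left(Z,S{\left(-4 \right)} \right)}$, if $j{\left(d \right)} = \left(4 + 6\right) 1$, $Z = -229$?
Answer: $291930$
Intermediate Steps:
$S{\left(K \right)} = -4 + \frac{1}{25 + K}$ ($S{\left(K \right)} = -4 + \frac{1}{K + 25} = -4 + \frac{1}{25 + K}$)
$j{\left(d \right)} = 10$ ($j{\left(d \right)} = 10 \cdot 1 = 10$)
$C{\left(f,O \right)} = 10$
$291940 - C{\left(Z,S{\left(-4 \right)} \right)} = 291940 - 10 = 291930$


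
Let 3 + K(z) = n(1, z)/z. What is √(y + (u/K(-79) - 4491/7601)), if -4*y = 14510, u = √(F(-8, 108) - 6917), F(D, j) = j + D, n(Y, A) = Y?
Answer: √(-11873357160686714 - 1086289329202*I*√6817)/1809038 ≈ 0.2275 - 60.234*I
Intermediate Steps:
F(D, j) = D + j
K(z) = -3 + 1/z
u = I*√6817 (u = √((-8 + 108) - 6917) = √(100 - 6917) = √(-6817) = I*√6817 ≈ 82.565*I)
y = -7255/2 (y = -¼*14510 = -7255/2 ≈ -3627.5)
√(y + (u/K(-79) - 4491/7601)) = √(-7255/2 + ((I*√6817)/(-3 + 1/(-79)) - 4491/7601)) = √(-7255/2 + ((I*√6817)/(-3 - 1/79) - 4491*1/7601)) = √(-7255/2 + ((I*√6817)/(-238/79) - 4491/7601)) = √(-7255/2 + ((I*√6817)*(-79/238) - 4491/7601)) = √(-7255/2 + (-79*I*√6817/238 - 4491/7601)) = √(-7255/2 + (-4491/7601 - 79*I*√6817/238)) = √(-55154237/15202 - 79*I*√6817/238)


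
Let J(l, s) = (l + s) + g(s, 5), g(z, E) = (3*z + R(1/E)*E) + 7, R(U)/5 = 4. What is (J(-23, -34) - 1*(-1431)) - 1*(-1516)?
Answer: 2895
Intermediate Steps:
R(U) = 20 (R(U) = 5*4 = 20)
g(z, E) = 7 + 3*z + 20*E (g(z, E) = (3*z + 20*E) + 7 = 7 + 3*z + 20*E)
J(l, s) = 107 + l + 4*s (J(l, s) = (l + s) + (7 + 3*s + 20*5) = (l + s) + (7 + 3*s + 100) = (l + s) + (107 + 3*s) = 107 + l + 4*s)
(J(-23, -34) - 1*(-1431)) - 1*(-1516) = ((107 - 23 + 4*(-34)) - 1*(-1431)) - 1*(-1516) = ((107 - 23 - 136) + 1431) + 1516 = (-52 + 1431) + 1516 = 1379 + 1516 = 2895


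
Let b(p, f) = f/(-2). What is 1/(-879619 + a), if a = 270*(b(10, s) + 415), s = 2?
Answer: -1/767839 ≈ -1.3024e-6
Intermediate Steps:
b(p, f) = -f/2 (b(p, f) = f*(-1/2) = -f/2)
a = 111780 (a = 270*(-1/2*2 + 415) = 270*(-1 + 415) = 270*414 = 111780)
1/(-879619 + a) = 1/(-879619 + 111780) = 1/(-767839) = -1/767839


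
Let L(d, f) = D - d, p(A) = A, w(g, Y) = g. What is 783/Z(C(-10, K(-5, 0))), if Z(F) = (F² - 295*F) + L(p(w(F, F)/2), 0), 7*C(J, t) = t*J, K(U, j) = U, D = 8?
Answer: -12789/33511 ≈ -0.38164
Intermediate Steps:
C(J, t) = J*t/7 (C(J, t) = (t*J)/7 = (J*t)/7 = J*t/7)
L(d, f) = 8 - d
Z(F) = 8 + F² - 591*F/2 (Z(F) = (F² - 295*F) + (8 - F/2) = 8 + F² - 591*F/2)
783/Z(C(-10, K(-5, 0))) = 783/(8 + ((⅐)*(-10)*(-5))² - 591*(-10)*(-5)/14) = 783/(8 + (50/7)² - 591/2*50/7) = 783/(8 + 2500/49 - 14775/7) = 783/(-100533/49) = 783*(-49/100533) = -12789/33511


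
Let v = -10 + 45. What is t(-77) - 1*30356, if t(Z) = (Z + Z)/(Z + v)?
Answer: -91057/3 ≈ -30352.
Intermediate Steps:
v = 35
t(Z) = 2*Z/(35 + Z) (t(Z) = (Z + Z)/(Z + 35) = (2*Z)/(35 + Z) = 2*Z/(35 + Z))
t(-77) - 1*30356 = 2*(-77)/(35 - 77) - 1*30356 = 2*(-77)/(-42) - 30356 = 2*(-77)*(-1/42) - 30356 = 11/3 - 30356 = -91057/3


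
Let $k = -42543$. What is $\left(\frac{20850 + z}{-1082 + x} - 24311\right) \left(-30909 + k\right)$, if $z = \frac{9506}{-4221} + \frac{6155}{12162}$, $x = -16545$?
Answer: $\frac{12824953161462996554}{7181715729} \approx 1.7858 \cdot 10^{9}$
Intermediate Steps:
$z = - \frac{4268177}{2444562}$ ($z = 9506 \left(- \frac{1}{4221}\right) + 6155 \cdot \frac{1}{12162} = - \frac{1358}{603} + \frac{6155}{12162} = - \frac{4268177}{2444562} \approx -1.746$)
$\left(\frac{20850 + z}{-1082 + x} - 24311\right) \left(-30909 + k\right) = \left(\frac{20850 - \frac{4268177}{2444562}}{-1082 - 16545} - 24311\right) \left(-30909 - 42543\right) = \left(\frac{50964849523}{2444562 \left(-17627\right)} - 24311\right) \left(-73452\right) = \left(\frac{50964849523}{2444562} \left(- \frac{1}{17627}\right) - 24311\right) \left(-73452\right) = \left(- \frac{50964849523}{43090294374} - 24311\right) \left(-73452\right) = \left(- \frac{1047619111375837}{43090294374}\right) \left(-73452\right) = \frac{12824953161462996554}{7181715729}$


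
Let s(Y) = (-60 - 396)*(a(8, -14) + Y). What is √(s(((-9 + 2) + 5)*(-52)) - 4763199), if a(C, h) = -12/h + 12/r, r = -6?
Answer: I*√235694991/7 ≈ 2193.2*I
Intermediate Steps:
a(C, h) = -2 - 12/h (a(C, h) = -12/h + 12/(-6) = -12/h + 12*(-⅙) = -12/h - 2 = -2 - 12/h)
s(Y) = 3648/7 - 456*Y (s(Y) = (-60 - 396)*((-2 - 12/(-14)) + Y) = -456*((-2 - 12*(-1/14)) + Y) = -456*((-2 + 6/7) + Y) = -456*(-8/7 + Y) = 3648/7 - 456*Y)
√(s(((-9 + 2) + 5)*(-52)) - 4763199) = √((3648/7 - 456*((-9 + 2) + 5)*(-52)) - 4763199) = √((3648/7 - 456*(-7 + 5)*(-52)) - 4763199) = √((3648/7 - (-912)*(-52)) - 4763199) = √((3648/7 - 456*104) - 4763199) = √((3648/7 - 47424) - 4763199) = √(-328320/7 - 4763199) = √(-33670713/7) = I*√235694991/7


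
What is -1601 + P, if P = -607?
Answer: -2208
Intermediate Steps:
-1601 + P = -1601 - 607 = -2208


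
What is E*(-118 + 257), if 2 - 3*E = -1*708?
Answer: 98690/3 ≈ 32897.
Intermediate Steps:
E = 710/3 (E = ⅔ - (-1)*708/3 = ⅔ - ⅓*(-708) = ⅔ + 236 = 710/3 ≈ 236.67)
E*(-118 + 257) = 710*(-118 + 257)/3 = (710/3)*139 = 98690/3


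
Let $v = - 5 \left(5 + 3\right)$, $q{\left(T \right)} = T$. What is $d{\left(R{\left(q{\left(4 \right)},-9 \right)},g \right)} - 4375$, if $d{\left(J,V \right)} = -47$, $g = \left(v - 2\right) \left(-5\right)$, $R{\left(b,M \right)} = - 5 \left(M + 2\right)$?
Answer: $-4422$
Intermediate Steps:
$v = -40$ ($v = \left(-5\right) 8 = -40$)
$R{\left(b,M \right)} = -10 - 5 M$ ($R{\left(b,M \right)} = - 5 \left(2 + M\right) = -10 - 5 M$)
$g = 210$ ($g = \left(-40 - 2\right) \left(-5\right) = \left(-42\right) \left(-5\right) = 210$)
$d{\left(R{\left(q{\left(4 \right)},-9 \right)},g \right)} - 4375 = -47 - 4375 = -4422$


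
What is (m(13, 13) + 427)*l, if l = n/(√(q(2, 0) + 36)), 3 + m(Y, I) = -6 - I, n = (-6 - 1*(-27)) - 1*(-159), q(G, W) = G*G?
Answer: 3645*√10 ≈ 11527.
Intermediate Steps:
q(G, W) = G²
n = 180 (n = (-6 + 27) + 159 = 21 + 159 = 180)
m(Y, I) = -9 - I (m(Y, I) = -3 + (-6 - I) = -9 - I)
l = 9*√10 (l = 180/(√(2² + 36)) = 180/(√(4 + 36)) = 180/(√40) = 180/((2*√10)) = 180*(√10/20) = 9*√10 ≈ 28.461)
(m(13, 13) + 427)*l = ((-9 - 1*13) + 427)*(9*√10) = ((-9 - 13) + 427)*(9*√10) = (-22 + 427)*(9*√10) = 405*(9*√10) = 3645*√10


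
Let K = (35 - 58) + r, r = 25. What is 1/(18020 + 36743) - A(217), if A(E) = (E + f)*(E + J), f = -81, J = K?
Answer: -1631061191/54763 ≈ -29784.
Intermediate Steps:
K = 2 (K = (35 - 58) + 25 = -23 + 25 = 2)
J = 2
A(E) = (-81 + E)*(2 + E) (A(E) = (E - 81)*(E + 2) = (-81 + E)*(2 + E))
1/(18020 + 36743) - A(217) = 1/(18020 + 36743) - (-162 + 217² - 79*217) = 1/54763 - (-162 + 47089 - 17143) = 1/54763 - 1*29784 = 1/54763 - 29784 = -1631061191/54763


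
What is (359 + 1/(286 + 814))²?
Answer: 155946799801/1210000 ≈ 1.2888e+5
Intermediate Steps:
(359 + 1/(286 + 814))² = (359 + 1/1100)² = (394901/1100)² = 155946799801/1210000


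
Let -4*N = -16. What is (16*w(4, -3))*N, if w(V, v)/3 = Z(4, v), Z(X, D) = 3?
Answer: 576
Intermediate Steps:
N = 4 (N = -¼*(-16) = 4)
w(V, v) = 9 (w(V, v) = 3*3 = 9)
(16*w(4, -3))*N = (16*9)*4 = 144*4 = 576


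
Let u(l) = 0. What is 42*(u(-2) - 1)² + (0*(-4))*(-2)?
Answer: 42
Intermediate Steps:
42*(u(-2) - 1)² + (0*(-4))*(-2) = 42*(0 - 1)² + (0*(-4))*(-2) = 42*(-1)² + 0*(-2) = 42*1 + 0 = 42 + 0 = 42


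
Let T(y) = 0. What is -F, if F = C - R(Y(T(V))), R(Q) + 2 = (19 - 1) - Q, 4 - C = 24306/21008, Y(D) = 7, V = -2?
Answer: 64673/10504 ≈ 6.1570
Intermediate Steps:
C = 29863/10504 (C = 4 - 24306/21008 = 4 - 1*12153/10504 = 4 - 12153/10504 = 29863/10504 ≈ 2.8430)
R(Q) = 16 - Q (R(Q) = -2 + ((19 - 1) - Q) = -2 + (18 - Q) = 16 - Q)
F = -64673/10504 (F = 29863/10504 - (16 - 1*7) = 29863/10504 - (16 - 7) = 29863/10504 - 1*9 = 29863/10504 - 9 = -64673/10504 ≈ -6.1570)
-F = -1*(-64673/10504) = 64673/10504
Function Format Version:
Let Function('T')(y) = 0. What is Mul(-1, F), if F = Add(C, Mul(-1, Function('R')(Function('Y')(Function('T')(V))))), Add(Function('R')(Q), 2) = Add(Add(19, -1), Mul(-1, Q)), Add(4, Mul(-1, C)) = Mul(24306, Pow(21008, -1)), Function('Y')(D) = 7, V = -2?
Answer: Rational(64673, 10504) ≈ 6.1570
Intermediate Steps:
C = Rational(29863, 10504) (C = Add(4, Mul(-1, Mul(24306, Pow(21008, -1)))) = Add(4, Mul(-1, Mul(24306, Rational(1, 21008)))) = Add(4, Mul(-1, Rational(12153, 10504))) = Add(4, Rational(-12153, 10504)) = Rational(29863, 10504) ≈ 2.8430)
Function('R')(Q) = Add(16, Mul(-1, Q)) (Function('R')(Q) = Add(-2, Add(Add(19, -1), Mul(-1, Q))) = Add(-2, Add(18, Mul(-1, Q))) = Add(16, Mul(-1, Q)))
F = Rational(-64673, 10504) (F = Add(Rational(29863, 10504), Mul(-1, Add(16, Mul(-1, 7)))) = Add(Rational(29863, 10504), Mul(-1, Add(16, -7))) = Add(Rational(29863, 10504), Mul(-1, 9)) = Add(Rational(29863, 10504), -9) = Rational(-64673, 10504) ≈ -6.1570)
Mul(-1, F) = Mul(-1, Rational(-64673, 10504)) = Rational(64673, 10504)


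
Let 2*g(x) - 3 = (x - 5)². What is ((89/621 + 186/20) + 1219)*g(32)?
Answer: 465346613/1035 ≈ 4.4961e+5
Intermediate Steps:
g(x) = 3/2 + (-5 + x)²/2 (g(x) = 3/2 + (x - 5)²/2 = 3/2 + (-5 + x)²/2)
((89/621 + 186/20) + 1219)*g(32) = ((89/621 + 186/20) + 1219)*(3/2 + (-5 + 32)²/2) = ((89*(1/621) + 186*(1/20)) + 1219)*(3/2 + (½)*27²) = ((89/621 + 93/10) + 1219)*(3/2 + (½)*729) = (58643/6210 + 1219)*(3/2 + 729/2) = (7628633/6210)*366 = 465346613/1035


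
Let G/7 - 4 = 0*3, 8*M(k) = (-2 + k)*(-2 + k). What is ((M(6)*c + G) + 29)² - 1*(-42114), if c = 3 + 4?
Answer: 47155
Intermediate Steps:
c = 7
M(k) = (-2 + k)²/8 (M(k) = ((-2 + k)*(-2 + k))/8 = (-2 + k)²/8)
G = 28 (G = 28 + 7*(0*3) = 28 + 7*0 = 28 + 0 = 28)
((M(6)*c + G) + 29)² - 1*(-42114) = ((((-2 + 6)²/8)*7 + 28) + 29)² - 1*(-42114) = ((((⅛)*4²)*7 + 28) + 29)² + 42114 = ((((⅛)*16)*7 + 28) + 29)² + 42114 = ((2*7 + 28) + 29)² + 42114 = ((14 + 28) + 29)² + 42114 = (42 + 29)² + 42114 = 71² + 42114 = 5041 + 42114 = 47155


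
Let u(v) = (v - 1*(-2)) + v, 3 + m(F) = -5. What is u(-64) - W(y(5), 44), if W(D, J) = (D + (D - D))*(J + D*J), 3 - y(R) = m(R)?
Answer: -5934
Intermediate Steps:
m(F) = -8 (m(F) = -3 - 5 = -8)
y(R) = 11 (y(R) = 3 - 1*(-8) = 3 + 8 = 11)
u(v) = 2 + 2*v (u(v) = (v + 2) + v = (2 + v) + v = 2 + 2*v)
W(D, J) = D*(J + D*J) (W(D, J) = (D + 0)*(J + D*J) = D*(J + D*J))
u(-64) - W(y(5), 44) = (2 + 2*(-64)) - 11*44*(1 + 11) = (2 - 128) - 11*44*12 = -126 - 1*5808 = -126 - 5808 = -5934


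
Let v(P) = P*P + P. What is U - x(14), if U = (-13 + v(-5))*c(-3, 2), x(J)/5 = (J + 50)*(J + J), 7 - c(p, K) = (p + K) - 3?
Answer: -8883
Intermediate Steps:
v(P) = P + P**2 (v(P) = P**2 + P = P + P**2)
c(p, K) = 10 - K - p (c(p, K) = 7 - ((p + K) - 3) = 7 - ((K + p) - 3) = 7 - (-3 + K + p) = 7 + (3 - K - p) = 10 - K - p)
x(J) = 10*J*(50 + J) (x(J) = 5*((J + 50)*(J + J)) = 5*((50 + J)*(2*J)) = 5*(2*J*(50 + J)) = 10*J*(50 + J))
U = 77 (U = (-13 - 5*(1 - 5))*(10 - 1*2 - 1*(-3)) = (-13 - 5*(-4))*(10 - 2 + 3) = (-13 + 20)*11 = 7*11 = 77)
U - x(14) = 77 - 10*14*(50 + 14) = 77 - 10*14*64 = 77 - 1*8960 = 77 - 8960 = -8883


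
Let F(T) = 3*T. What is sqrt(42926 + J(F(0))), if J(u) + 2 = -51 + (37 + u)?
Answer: sqrt(42910) ≈ 207.15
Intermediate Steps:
J(u) = -16 + u (J(u) = -2 + (-51 + (37 + u)) = -2 + (-14 + u) = -16 + u)
sqrt(42926 + J(F(0))) = sqrt(42926 + (-16 + 3*0)) = sqrt(42926 + (-16 + 0)) = sqrt(42926 - 16) = sqrt(42910)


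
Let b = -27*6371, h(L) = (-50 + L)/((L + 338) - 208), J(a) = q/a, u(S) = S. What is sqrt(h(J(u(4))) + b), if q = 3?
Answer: 4*I*sqrt(2940733814)/523 ≈ 414.75*I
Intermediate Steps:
J(a) = 3/a
h(L) = (-50 + L)/(130 + L) (h(L) = (-50 + L)/((338 + L) - 208) = (-50 + L)/(130 + L))
b = -172017
sqrt(h(J(u(4))) + b) = sqrt((-50 + 3/4)/(130 + 3/4) - 172017) = sqrt(-197/4/(523/4) - 172017) = sqrt((4/523)*(-197/4) - 172017) = sqrt(-197/523 - 172017) = sqrt(-89965088/523) = 4*I*sqrt(2940733814)/523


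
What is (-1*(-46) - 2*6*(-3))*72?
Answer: 5904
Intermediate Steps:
(-1*(-46) - 2*6*(-3))*72 = (46 - 12*(-3))*72 = (46 + 36)*72 = 82*72 = 5904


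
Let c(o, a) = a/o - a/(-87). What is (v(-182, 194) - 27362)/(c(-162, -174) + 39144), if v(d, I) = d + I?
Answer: -738450/1056863 ≈ -0.69872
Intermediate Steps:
c(o, a) = a/87 + a/o (c(o, a) = a/o - a*(-1/87) = a/o + a/87 = a/87 + a/o)
v(d, I) = I + d
(v(-182, 194) - 27362)/(c(-162, -174) + 39144) = ((194 - 182) - 27362)/(((1/87)*(-174) - 174/(-162)) + 39144) = (12 - 27362)/((-2 - 174*(-1/162)) + 39144) = -27350/((-2 + 29/27) + 39144) = -27350/(-25/27 + 39144) = -27350/1056863/27 = -27350*27/1056863 = -738450/1056863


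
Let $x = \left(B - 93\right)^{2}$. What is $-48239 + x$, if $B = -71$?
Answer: $-21343$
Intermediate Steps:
$x = 26896$ ($x = \left(-71 - 93\right)^{2} = \left(-164\right)^{2} = 26896$)
$-48239 + x = -48239 + 26896 = -21343$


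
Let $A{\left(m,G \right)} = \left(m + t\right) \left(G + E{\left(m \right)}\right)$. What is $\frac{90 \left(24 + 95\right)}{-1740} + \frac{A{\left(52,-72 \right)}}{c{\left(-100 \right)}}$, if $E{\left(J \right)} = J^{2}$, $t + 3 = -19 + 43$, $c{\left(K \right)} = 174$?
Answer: $\frac{191065}{174} \approx 1098.1$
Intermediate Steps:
$t = 21$ ($t = -3 + \left(-19 + 43\right) = -3 + 24 = 21$)
$A{\left(m,G \right)} = \left(21 + m\right) \left(G + m^{2}\right)$ ($A{\left(m,G \right)} = \left(m + 21\right) \left(G + m^{2}\right) = \left(21 + m\right) \left(G + m^{2}\right)$)
$\frac{90 \left(24 + 95\right)}{-1740} + \frac{A{\left(52,-72 \right)}}{c{\left(-100 \right)}} = \frac{90 \left(24 + 95\right)}{-1740} + \frac{52^{3} + 21 \left(-72\right) + 21 \cdot 52^{2} - 3744}{174} = 90 \cdot 119 \left(- \frac{1}{1740}\right) + \left(140608 - 1512 + 21 \cdot 2704 - 3744\right) \frac{1}{174} = 10710 \left(- \frac{1}{1740}\right) + \left(140608 - 1512 + 56784 - 3744\right) \frac{1}{174} = - \frac{357}{58} + 192136 \cdot \frac{1}{174} = - \frac{357}{58} + \frac{96068}{87} = \frac{191065}{174}$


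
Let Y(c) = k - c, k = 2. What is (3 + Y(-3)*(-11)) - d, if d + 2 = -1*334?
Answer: 284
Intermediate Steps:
Y(c) = 2 - c
d = -336 (d = -2 - 1*334 = -2 - 334 = -336)
(3 + Y(-3)*(-11)) - d = (3 + (2 - 1*(-3))*(-11)) - 1*(-336) = (3 + (2 + 3)*(-11)) + 336 = (3 + 5*(-11)) + 336 = (3 - 55) + 336 = -52 + 336 = 284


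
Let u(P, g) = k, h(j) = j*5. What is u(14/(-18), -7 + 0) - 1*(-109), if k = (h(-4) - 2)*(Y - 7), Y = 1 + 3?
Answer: 175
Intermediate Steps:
h(j) = 5*j
Y = 4
k = 66 (k = (5*(-4) - 2)*(4 - 7) = (-20 - 2)*(-3) = -22*(-3) = 66)
u(P, g) = 66
u(14/(-18), -7 + 0) - 1*(-109) = 66 - 1*(-109) = 66 + 109 = 175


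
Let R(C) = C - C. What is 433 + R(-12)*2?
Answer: 433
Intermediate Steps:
R(C) = 0
433 + R(-12)*2 = 433 + 0*2 = 433 + 0 = 433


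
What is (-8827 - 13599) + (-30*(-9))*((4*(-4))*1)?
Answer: -26746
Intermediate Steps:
(-8827 - 13599) + (-30*(-9))*((4*(-4))*1) = -22426 + 270*(-16*1) = -22426 + 270*(-16) = -22426 - 4320 = -26746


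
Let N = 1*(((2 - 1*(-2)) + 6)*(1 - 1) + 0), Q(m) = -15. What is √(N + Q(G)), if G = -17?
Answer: I*√15 ≈ 3.873*I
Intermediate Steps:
N = 0 (N = 1*(((2 + 2) + 6)*0 + 0) = 1*((4 + 6)*0 + 0) = 1*(10*0 + 0) = 1*(0 + 0) = 1*0 = 0)
√(N + Q(G)) = √(0 - 15) = √(-15) = I*√15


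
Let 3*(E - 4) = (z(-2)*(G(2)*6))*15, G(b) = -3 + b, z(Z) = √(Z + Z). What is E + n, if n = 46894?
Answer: 46898 - 60*I ≈ 46898.0 - 60.0*I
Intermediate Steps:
z(Z) = √2*√Z (z(Z) = √(2*Z) = √2*√Z)
E = 4 - 60*I (E = 4 + (((√2*√(-2))*((-3 + 2)*6))*15)/3 = 4 + (((√2*(I*√2))*(-1*6))*15)/3 = 4 + (((2*I)*(-6))*15)/3 = 4 + (-12*I*15)/3 = 4 + (-180*I)/3 = 4 - 60*I ≈ 4.0 - 60.0*I)
E + n = (4 - 60*I) + 46894 = 46898 - 60*I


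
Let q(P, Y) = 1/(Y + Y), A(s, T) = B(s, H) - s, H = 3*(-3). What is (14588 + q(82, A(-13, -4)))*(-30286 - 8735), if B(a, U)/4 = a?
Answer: -14800184041/26 ≈ -5.6924e+8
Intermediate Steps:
H = -9
B(a, U) = 4*a
A(s, T) = 3*s (A(s, T) = 4*s - s = 3*s)
q(P, Y) = 1/(2*Y)
(14588 + q(82, A(-13, -4)))*(-30286 - 8735) = (14588 + 1/(2*((3*(-13)))))*(-30286 - 8735) = (14588 + (½)/(-39))*(-39021) = (14588 + (½)*(-1/39))*(-39021) = (14588 - 1/78)*(-39021) = (1137863/78)*(-39021) = -14800184041/26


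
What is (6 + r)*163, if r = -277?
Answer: -44173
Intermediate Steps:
(6 + r)*163 = (6 - 277)*163 = -271*163 = -44173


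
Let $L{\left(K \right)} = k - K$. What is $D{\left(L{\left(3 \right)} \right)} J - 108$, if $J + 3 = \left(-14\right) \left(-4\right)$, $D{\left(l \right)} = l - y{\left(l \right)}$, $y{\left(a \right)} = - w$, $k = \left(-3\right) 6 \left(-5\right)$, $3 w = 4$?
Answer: $\frac{13721}{3} \approx 4573.7$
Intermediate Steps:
$w = \frac{4}{3}$ ($w = \frac{1}{3} \cdot 4 = \frac{4}{3} \approx 1.3333$)
$k = 90$ ($k = \left(-18\right) \left(-5\right) = 90$)
$L{\left(K \right)} = 90 - K$
$y{\left(a \right)} = - \frac{4}{3}$ ($y{\left(a \right)} = \left(-1\right) \frac{4}{3} = - \frac{4}{3}$)
$D{\left(l \right)} = \frac{4}{3} + l$ ($D{\left(l \right)} = l - - \frac{4}{3} = l + \frac{4}{3} = \frac{4}{3} + l$)
$J = 53$ ($J = -3 - -56 = -3 + 56 = 53$)
$D{\left(L{\left(3 \right)} \right)} J - 108 = \left(\frac{4}{3} + \left(90 - 3\right)\right) 53 - 108 = \left(\frac{4}{3} + 87\right) 53 - 108 = \frac{265}{3} \cdot 53 - 108 = \frac{14045}{3} - 108 = \frac{13721}{3}$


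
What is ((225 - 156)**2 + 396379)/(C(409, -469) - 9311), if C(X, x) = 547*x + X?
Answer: -80228/53089 ≈ -1.5112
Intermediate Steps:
C(X, x) = X + 547*x
((225 - 156)**2 + 396379)/(C(409, -469) - 9311) = ((225 - 156)**2 + 396379)/((409 + 547*(-469)) - 9311) = (69**2 + 396379)/((409 - 256543) - 9311) = (4761 + 396379)/(-256134 - 9311) = 401140/(-265445) = 401140*(-1/265445) = -80228/53089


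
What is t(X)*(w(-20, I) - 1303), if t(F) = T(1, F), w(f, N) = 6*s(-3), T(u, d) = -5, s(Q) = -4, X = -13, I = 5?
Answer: 6635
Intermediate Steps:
w(f, N) = -24 (w(f, N) = 6*(-4) = -24)
t(F) = -5
t(X)*(w(-20, I) - 1303) = -5*(-24 - 1303) = -5*(-1327) = 6635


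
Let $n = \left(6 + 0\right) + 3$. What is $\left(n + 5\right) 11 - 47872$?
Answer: $-47718$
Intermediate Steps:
$n = 9$ ($n = 6 + 3 = 9$)
$\left(n + 5\right) 11 - 47872 = \left(9 + 5\right) 11 - 47872 = 14 \cdot 11 - 47872 = 154 - 47872 = -47718$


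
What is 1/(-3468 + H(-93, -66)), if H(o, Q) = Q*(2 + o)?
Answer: 1/2538 ≈ 0.00039401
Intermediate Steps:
1/(-3468 + H(-93, -66)) = 1/(-3468 - 66*(2 - 93)) = 1/(-3468 - 66*(-91)) = 1/(-3468 + 6006) = 1/2538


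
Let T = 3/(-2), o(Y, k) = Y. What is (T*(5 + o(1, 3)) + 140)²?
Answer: 17161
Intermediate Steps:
T = -3/2 (T = 3*(-½) = -3/2 ≈ -1.5000)
(T*(5 + o(1, 3)) + 140)² = (-3*(5 + 1)/2 + 140)² = (-3/2*6 + 140)² = (-9 + 140)² = 131² = 17161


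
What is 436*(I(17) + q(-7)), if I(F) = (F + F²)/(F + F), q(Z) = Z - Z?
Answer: 3924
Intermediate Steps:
q(Z) = 0
I(F) = (F + F²)/(2*F) (I(F) = (F + F²)/((2*F)) = (F + F²)*(1/(2*F)) = (F + F²)/(2*F))
436*(I(17) + q(-7)) = 436*((½ + (½)*17) + 0) = 436*((½ + 17/2) + 0) = 436*(9 + 0) = 436*9 = 3924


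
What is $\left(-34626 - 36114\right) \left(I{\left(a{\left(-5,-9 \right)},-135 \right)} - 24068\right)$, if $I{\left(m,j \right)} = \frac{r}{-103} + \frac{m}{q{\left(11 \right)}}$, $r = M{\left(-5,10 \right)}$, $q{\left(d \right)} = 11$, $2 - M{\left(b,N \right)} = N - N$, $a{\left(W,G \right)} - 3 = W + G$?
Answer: $\frac{175372170660}{103} \approx 1.7026 \cdot 10^{9}$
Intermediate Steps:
$a{\left(W,G \right)} = 3 + G + W$ ($a{\left(W,G \right)} = 3 + \left(W + G\right) = 3 + \left(G + W\right) = 3 + G + W$)
$M{\left(b,N \right)} = 2$ ($M{\left(b,N \right)} = 2 - \left(N - N\right) = 2 - 0 = 2 + 0 = 2$)
$r = 2$
$I{\left(m,j \right)} = - \frac{2}{103} + \frac{m}{11}$ ($I{\left(m,j \right)} = \frac{2}{-103} + \frac{m}{11} = 2 \left(- \frac{1}{103}\right) + m \frac{1}{11} = - \frac{2}{103} + \frac{m}{11}$)
$\left(-34626 - 36114\right) \left(I{\left(a{\left(-5,-9 \right)},-135 \right)} - 24068\right) = \left(-34626 - 36114\right) \left(\left(- \frac{2}{103} + \frac{3 - 9 - 5}{11}\right) - 24068\right) = - 70740 \left(\left(- \frac{2}{103} + \frac{1}{11} \left(-11\right)\right) - 24068\right) = - 70740 \left(\left(- \frac{2}{103} - 1\right) - 24068\right) = - 70740 \left(- \frac{105}{103} - 24068\right) = \left(-70740\right) \left(- \frac{2479109}{103}\right) = \frac{175372170660}{103}$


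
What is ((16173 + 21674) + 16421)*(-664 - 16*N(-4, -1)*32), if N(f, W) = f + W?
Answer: 102892128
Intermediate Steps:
N(f, W) = W + f
((16173 + 21674) + 16421)*(-664 - 16*N(-4, -1)*32) = ((16173 + 21674) + 16421)*(-664 - 16*(-1 - 4)*32) = (37847 + 16421)*(-664 - 16*(-5)*32) = 54268*(-664 + 80*32) = 54268*(-664 + 2560) = 54268*1896 = 102892128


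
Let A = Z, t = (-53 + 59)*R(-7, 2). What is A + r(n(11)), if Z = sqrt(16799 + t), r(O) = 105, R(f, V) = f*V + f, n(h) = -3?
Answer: 105 + sqrt(16673) ≈ 234.12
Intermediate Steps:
R(f, V) = f + V*f (R(f, V) = V*f + f = f + V*f)
t = -126 (t = (-53 + 59)*(-7*(1 + 2)) = 6*(-7*3) = 6*(-21) = -126)
Z = sqrt(16673) (Z = sqrt(16799 - 126) = sqrt(16673) ≈ 129.12)
A = sqrt(16673) ≈ 129.12
A + r(n(11)) = sqrt(16673) + 105 = 105 + sqrt(16673)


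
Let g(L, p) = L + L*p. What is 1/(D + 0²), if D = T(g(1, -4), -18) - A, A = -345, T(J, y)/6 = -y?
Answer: 1/453 ≈ 0.0022075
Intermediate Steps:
T(J, y) = -6*y (T(J, y) = 6*(-y) = -6*y)
D = 453 (D = -6*(-18) - 1*(-345) = 108 + 345 = 453)
1/(D + 0²) = 1/(453 + 0²) = 1/(453 + 0) = 1/453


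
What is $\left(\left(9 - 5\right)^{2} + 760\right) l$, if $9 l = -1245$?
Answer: $- \frac{322040}{3} \approx -1.0735 \cdot 10^{5}$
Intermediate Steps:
$l = - \frac{415}{3}$ ($l = \frac{1}{9} \left(-1245\right) = - \frac{415}{3} \approx -138.33$)
$\left(\left(9 - 5\right)^{2} + 760\right) l = \left(\left(9 - 5\right)^{2} + 760\right) \left(- \frac{415}{3}\right) = \left(4^{2} + 760\right) \left(- \frac{415}{3}\right) = \left(16 + 760\right) \left(- \frac{415}{3}\right) = 776 \left(- \frac{415}{3}\right) = - \frac{322040}{3}$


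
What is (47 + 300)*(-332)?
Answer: -115204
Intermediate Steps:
(47 + 300)*(-332) = 347*(-332) = -115204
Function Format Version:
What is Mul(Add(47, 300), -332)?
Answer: -115204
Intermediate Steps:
Mul(Add(47, 300), -332) = Mul(347, -332) = -115204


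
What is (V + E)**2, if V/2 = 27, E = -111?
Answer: 3249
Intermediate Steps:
V = 54 (V = 2*27 = 54)
(V + E)**2 = (54 - 111)**2 = (-57)**2 = 3249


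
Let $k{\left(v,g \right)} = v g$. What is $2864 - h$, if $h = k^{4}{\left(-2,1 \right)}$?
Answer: $2848$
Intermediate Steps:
$k{\left(v,g \right)} = g v$
$h = 16$ ($h = \left(1 \left(-2\right)\right)^{4} = \left(-2\right)^{4} = 16$)
$2864 - h = 2864 - 16 = 2848$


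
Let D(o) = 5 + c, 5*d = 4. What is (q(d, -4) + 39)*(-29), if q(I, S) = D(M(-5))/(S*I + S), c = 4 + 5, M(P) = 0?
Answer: -19343/18 ≈ -1074.6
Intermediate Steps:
d = 4/5 (d = (1/5)*4 = 4/5 ≈ 0.80000)
c = 9
D(o) = 14 (D(o) = 5 + 9 = 14)
q(I, S) = 14/(S + I*S) (q(I, S) = 14/(S*I + S) = 14/(I*S + S) = 14/(S + I*S))
(q(d, -4) + 39)*(-29) = (14/(-4*(1 + 4/5)) + 39)*(-29) = (14*(-1/4)/(9/5) + 39)*(-29) = (14*(-1/4)*(5/9) + 39)*(-29) = (-35/18 + 39)*(-29) = (667/18)*(-29) = -19343/18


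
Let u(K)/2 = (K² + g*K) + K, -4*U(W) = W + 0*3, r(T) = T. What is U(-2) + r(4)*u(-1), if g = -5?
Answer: 81/2 ≈ 40.500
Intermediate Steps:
U(W) = -W/4 (U(W) = -(W + 0*3)/4 = -(W + 0)/4 = -W/4)
u(K) = -8*K + 2*K² (u(K) = 2*((K² - 5*K) + K) = 2*(K² - 4*K) = -8*K + 2*K²)
U(-2) + r(4)*u(-1) = -¼*(-2) + 4*(2*(-1)*(-4 - 1)) = ½ + 4*(2*(-1)*(-5)) = ½ + 4*10 = ½ + 40 = 81/2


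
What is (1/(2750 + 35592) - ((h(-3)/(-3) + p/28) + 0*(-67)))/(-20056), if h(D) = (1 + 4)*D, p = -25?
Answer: 2204651/10765820128 ≈ 0.00020478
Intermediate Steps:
h(D) = 5*D
(1/(2750 + 35592) - ((h(-3)/(-3) + p/28) + 0*(-67)))/(-20056) = (1/(2750 + 35592) - (((5*(-3))/(-3) - 25/28) + 0*(-67)))/(-20056) = (1/38342 - ((-15*(-1/3) - 25*1/28) + 0))*(-1/20056) = (1/38342 - ((5 - 25/28) + 0))*(-1/20056) = (1/38342 - (115/28 + 0))*(-1/20056) = (1/38342 - 1*115/28)*(-1/20056) = (1/38342 - 115/28)*(-1/20056) = -2204651/536788*(-1/20056) = 2204651/10765820128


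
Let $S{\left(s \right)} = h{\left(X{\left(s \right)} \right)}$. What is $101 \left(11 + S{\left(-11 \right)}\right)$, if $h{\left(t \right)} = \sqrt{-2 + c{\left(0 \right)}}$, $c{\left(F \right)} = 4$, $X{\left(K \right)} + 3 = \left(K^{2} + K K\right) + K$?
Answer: $1111 + 101 \sqrt{2} \approx 1253.8$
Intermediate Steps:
$X{\left(K \right)} = -3 + K + 2 K^{2}$ ($X{\left(K \right)} = -3 + \left(\left(K^{2} + K K\right) + K\right) = -3 + \left(\left(K^{2} + K^{2}\right) + K\right) = -3 + \left(2 K^{2} + K\right) = -3 + \left(K + 2 K^{2}\right) = -3 + K + 2 K^{2}$)
$h{\left(t \right)} = \sqrt{2}$ ($h{\left(t \right)} = \sqrt{-2 + 4} = \sqrt{2}$)
$S{\left(s \right)} = \sqrt{2}$
$101 \left(11 + S{\left(-11 \right)}\right) = 101 \left(11 + \sqrt{2}\right) = 1111 + 101 \sqrt{2}$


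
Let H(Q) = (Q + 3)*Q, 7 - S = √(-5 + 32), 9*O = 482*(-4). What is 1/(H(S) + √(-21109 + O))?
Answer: -3*I/(√191909 - 291*I + 153*I*√3) ≈ 0.00040496 - 0.0068241*I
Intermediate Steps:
O = -1928/9 (O = (482*(-4))/9 = (⅑)*(-1928) = -1928/9 ≈ -214.22)
S = 7 - 3*√3 (S = 7 - √(-5 + 32) = 7 - √27 = 7 - 3*√3 ≈ 1.8038)
H(Q) = Q*(3 + Q) (H(Q) = (3 + Q)*Q = Q*(3 + Q))
1/(H(S) + √(-21109 + O)) = 1/((7 - 3*√3)*(3 + (7 - 3*√3)) + √(-21109 - 1928/9)) = 1/((7 - 3*√3)*(10 - 3*√3) + √(-191909/9)) = 1/((7 - 3*√3)*(10 - 3*√3) + I*√191909/3)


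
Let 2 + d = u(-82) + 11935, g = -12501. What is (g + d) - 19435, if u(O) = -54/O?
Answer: -820096/41 ≈ -20002.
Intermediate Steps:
d = 489280/41 (d = -2 + (-54/(-82) + 11935) = -2 + (-54*(-1/82) + 11935) = -2 + (27/41 + 11935) = -2 + 489362/41 = 489280/41 ≈ 11934.)
(g + d) - 19435 = (-12501 + 489280/41) - 19435 = -23261/41 - 19435 = -820096/41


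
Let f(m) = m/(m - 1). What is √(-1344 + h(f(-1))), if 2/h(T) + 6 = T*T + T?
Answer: 2*I*√148218/21 ≈ 36.666*I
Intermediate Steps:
f(m) = m/(-1 + m)
h(T) = 2/(-6 + T + T²) (h(T) = 2/(-6 + (T*T + T)) = 2/(-6 + (T² + T)) = 2/(-6 + (T + T²)) = 2/(-6 + T + T²))
√(-1344 + h(f(-1))) = √(-1344 + 2/(-6 - 1/(-1 - 1) + (-1/(-1 - 1))²)) = √(-1344 + 2/(-6 - 1/(-2) + (-1/(-2))²)) = √(-1344 + 2/(-6 - 1*(-½) + (-1*(-½))²)) = √(-1344 + 2/(-6 + ½ + (½)²)) = √(-1344 + 2/(-6 + ½ + ¼)) = √(-1344 + 2/(-21/4)) = √(-1344 + 2*(-4/21)) = √(-1344 - 8/21) = √(-28232/21) = 2*I*√148218/21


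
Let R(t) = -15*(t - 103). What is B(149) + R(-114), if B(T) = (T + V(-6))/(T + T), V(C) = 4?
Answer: 970143/298 ≈ 3255.5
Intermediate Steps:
R(t) = 1545 - 15*t (R(t) = -15*(-103 + t) = 1545 - 15*t)
B(T) = (4 + T)/(2*T) (B(T) = (T + 4)/(T + T) = (4 + T)/((2*T)) = (4 + T)*(1/(2*T)) = (4 + T)/(2*T))
B(149) + R(-114) = (1/2)*(4 + 149)/149 + (1545 - 15*(-114)) = (1/2)*(1/149)*153 + (1545 + 1710) = 153/298 + 3255 = 970143/298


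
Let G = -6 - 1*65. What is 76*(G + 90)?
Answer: 1444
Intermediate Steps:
G = -71 (G = -6 - 65 = -71)
76*(G + 90) = 76*(-71 + 90) = 76*19 = 1444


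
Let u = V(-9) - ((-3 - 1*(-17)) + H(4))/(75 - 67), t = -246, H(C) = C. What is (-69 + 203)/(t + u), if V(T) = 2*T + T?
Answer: -536/1101 ≈ -0.48683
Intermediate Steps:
V(T) = 3*T
u = -117/4 (u = 3*(-9) - ((-3 - 1*(-17)) + 4)/(75 - 67) = -27 - ((-3 + 17) + 4)/8 = -27 - (14 + 4)/8 = -27 - 18/8 = -27 - 1*9/4 = -27 - 9/4 = -117/4 ≈ -29.250)
(-69 + 203)/(t + u) = (-69 + 203)/(-246 - 117/4) = 134/(-1101/4) = 134*(-4/1101) = -536/1101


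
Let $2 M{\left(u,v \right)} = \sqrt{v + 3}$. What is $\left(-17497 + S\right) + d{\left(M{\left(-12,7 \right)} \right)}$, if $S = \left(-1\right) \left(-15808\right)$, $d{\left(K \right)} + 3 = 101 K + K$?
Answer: $-1692 + 51 \sqrt{10} \approx -1530.7$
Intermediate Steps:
$M{\left(u,v \right)} = \frac{\sqrt{3 + v}}{2}$ ($M{\left(u,v \right)} = \frac{\sqrt{v + 3}}{2} = \frac{\sqrt{3 + v}}{2}$)
$d{\left(K \right)} = -3 + 102 K$ ($d{\left(K \right)} = -3 + \left(101 K + K\right) = -3 + 102 K$)
$S = 15808$
$\left(-17497 + S\right) + d{\left(M{\left(-12,7 \right)} \right)} = \left(-17497 + 15808\right) - \left(3 - 102 \frac{\sqrt{3 + 7}}{2}\right) = -1689 - \left(3 - 102 \frac{\sqrt{10}}{2}\right) = -1689 - \left(3 - 51 \sqrt{10}\right) = -1692 + 51 \sqrt{10}$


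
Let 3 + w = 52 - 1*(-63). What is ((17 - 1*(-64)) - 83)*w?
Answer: -224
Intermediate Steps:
w = 112 (w = -3 + (52 - 1*(-63)) = -3 + (52 + 63) = -3 + 115 = 112)
((17 - 1*(-64)) - 83)*w = ((17 - 1*(-64)) - 83)*112 = ((17 + 64) - 83)*112 = (81 - 83)*112 = -2*112 = -224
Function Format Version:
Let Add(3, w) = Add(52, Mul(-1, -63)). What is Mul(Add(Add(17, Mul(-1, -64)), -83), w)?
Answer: -224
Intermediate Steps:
w = 112 (w = Add(-3, Add(52, Mul(-1, -63))) = Add(-3, Add(52, 63)) = Add(-3, 115) = 112)
Mul(Add(Add(17, Mul(-1, -64)), -83), w) = Mul(Add(Add(17, Mul(-1, -64)), -83), 112) = Mul(Add(Add(17, 64), -83), 112) = Mul(Add(81, -83), 112) = Mul(-2, 112) = -224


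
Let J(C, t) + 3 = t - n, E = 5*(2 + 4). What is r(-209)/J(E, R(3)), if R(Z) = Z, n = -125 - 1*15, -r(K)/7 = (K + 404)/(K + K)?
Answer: 39/1672 ≈ 0.023325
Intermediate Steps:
r(K) = -7*(404 + K)/(2*K) (r(K) = -7*(K + 404)/(K + K) = -7*(404 + K)/(2*K))
n = -140 (n = -125 - 15 = -140)
E = 30 (E = 5*6 = 30)
J(C, t) = 137 + t (J(C, t) = -3 + (t - 1*(-140)) = -3 + (t + 140) = -3 + (140 + t) = 137 + t)
r(-209)/J(E, R(3)) = (-7/2 - 1414/(-209))/(137 + 3) = (-7/2 - 1414*(-1/209))/140 = (-7/2 + 1414/209)*(1/140) = (1365/418)*(1/140) = 39/1672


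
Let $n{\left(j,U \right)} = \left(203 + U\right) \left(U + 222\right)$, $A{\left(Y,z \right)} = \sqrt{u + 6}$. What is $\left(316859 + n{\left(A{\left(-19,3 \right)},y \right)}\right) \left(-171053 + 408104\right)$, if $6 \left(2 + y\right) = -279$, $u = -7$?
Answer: $\frac{325864290609}{4} \approx 8.1466 \cdot 10^{10}$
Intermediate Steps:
$A{\left(Y,z \right)} = i$ ($A{\left(Y,z \right)} = \sqrt{-7 + 6} = \sqrt{-1} = i$)
$y = - \frac{97}{2}$ ($y = -2 + \frac{1}{6} \left(-279\right) = -2 - \frac{93}{2} = - \frac{97}{2} \approx -48.5$)
$n{\left(j,U \right)} = \left(203 + U\right) \left(222 + U\right)$
$\left(316859 + n{\left(A{\left(-19,3 \right)},y \right)}\right) \left(-171053 + 408104\right) = \left(316859 + \left(45066 + \left(- \frac{97}{2}\right)^{2} + 425 \left(- \frac{97}{2}\right)\right)\right) \left(-171053 + 408104\right) = \left(316859 + \left(45066 + \frac{9409}{4} - \frac{41225}{2}\right)\right) 237051 = \left(316859 + \frac{107223}{4}\right) 237051 = \frac{1374659}{4} \cdot 237051 = \frac{325864290609}{4}$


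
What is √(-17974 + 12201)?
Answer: I*√5773 ≈ 75.98*I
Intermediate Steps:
√(-17974 + 12201) = √(-5773) = I*√5773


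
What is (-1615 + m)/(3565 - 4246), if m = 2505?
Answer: -890/681 ≈ -1.3069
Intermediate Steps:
(-1615 + m)/(3565 - 4246) = (-1615 + 2505)/(3565 - 4246) = 890/(-681) = 890*(-1/681) = -890/681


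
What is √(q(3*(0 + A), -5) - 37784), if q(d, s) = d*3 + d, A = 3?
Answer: 2*I*√9437 ≈ 194.29*I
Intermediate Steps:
q(d, s) = 4*d (q(d, s) = 3*d + d = 4*d)
√(q(3*(0 + A), -5) - 37784) = √(4*(3*(0 + 3)) - 37784) = √(4*(3*3) - 37784) = √(4*9 - 37784) = √(36 - 37784) = √(-37748) = 2*I*√9437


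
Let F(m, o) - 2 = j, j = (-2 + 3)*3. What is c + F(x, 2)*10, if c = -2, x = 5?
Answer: 48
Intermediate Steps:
j = 3 (j = 1*3 = 3)
F(m, o) = 5 (F(m, o) = 2 + 3 = 5)
c + F(x, 2)*10 = -2 + 5*10 = -2 + 50 = 48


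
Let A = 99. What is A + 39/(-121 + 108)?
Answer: 96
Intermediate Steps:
A + 39/(-121 + 108) = 99 + 39/(-121 + 108) = 99 + 39/(-13) = 99 + 39*(-1/13) = 99 - 3 = 96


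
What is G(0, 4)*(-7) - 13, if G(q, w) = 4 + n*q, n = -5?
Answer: -41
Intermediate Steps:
G(q, w) = 4 - 5*q
G(0, 4)*(-7) - 13 = (4 - 5*0)*(-7) - 13 = (4 + 0)*(-7) - 13 = 4*(-7) - 13 = -28 - 13 = -41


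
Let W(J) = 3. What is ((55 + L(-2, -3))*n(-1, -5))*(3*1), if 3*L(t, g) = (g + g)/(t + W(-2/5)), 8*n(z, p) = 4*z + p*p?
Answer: 3339/8 ≈ 417.38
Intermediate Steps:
n(z, p) = z/2 + p**2/8 (n(z, p) = (4*z + p*p)/8 = (4*z + p**2)/8 = (p**2 + 4*z)/8 = z/2 + p**2/8)
L(t, g) = 2*g/(3*(3 + t)) (L(t, g) = ((g + g)/(t + 3))/3 = ((2*g)/(3 + t))/3 = (2*g/(3 + t))/3 = 2*g/(3*(3 + t)))
((55 + L(-2, -3))*n(-1, -5))*(3*1) = ((55 + (2/3)*(-3)/(3 - 2))*((1/2)*(-1) + (1/8)*(-5)**2))*(3*1) = ((55 + (2/3)*(-3)/1)*(-1/2 + (1/8)*25))*3 = ((55 + (2/3)*(-3)*1)*(-1/2 + 25/8))*3 = ((55 - 2)*(21/8))*3 = (53*(21/8))*3 = (1113/8)*3 = 3339/8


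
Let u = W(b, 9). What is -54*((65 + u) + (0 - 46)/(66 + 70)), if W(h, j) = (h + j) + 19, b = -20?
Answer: -133407/34 ≈ -3923.7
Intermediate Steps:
W(h, j) = 19 + h + j
u = 8 (u = 19 - 20 + 9 = 8)
-54*((65 + u) + (0 - 46)/(66 + 70)) = -54*((65 + 8) + (0 - 46)/(66 + 70)) = -54*(73 - 46/136) = -54*(73 - 46*1/136) = -54*(73 - 23/68) = -54*4941/68 = -133407/34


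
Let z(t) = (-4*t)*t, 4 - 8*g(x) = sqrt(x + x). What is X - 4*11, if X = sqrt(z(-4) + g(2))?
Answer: -44 + I*sqrt(255)/2 ≈ -44.0 + 7.9844*I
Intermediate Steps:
g(x) = 1/2 - sqrt(2)*sqrt(x)/8 (g(x) = 1/2 - sqrt(x + x)/8 = 1/2 - sqrt(2)*sqrt(x)/8)
z(t) = -4*t**2
X = I*sqrt(255)/2 (X = sqrt(-4*(-4)**2 + (1/2 - sqrt(2)*sqrt(2)/8)) = sqrt(-4*16 + (1/2 - 1/4)) = sqrt(-64 + 1/4) = sqrt(-255/4) = I*sqrt(255)/2 ≈ 7.9844*I)
X - 4*11 = I*sqrt(255)/2 - 4*11 = I*sqrt(255)/2 - 44 = -44 + I*sqrt(255)/2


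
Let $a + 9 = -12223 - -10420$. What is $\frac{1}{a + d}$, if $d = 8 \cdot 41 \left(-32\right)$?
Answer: $- \frac{1}{12308} \approx -8.1248 \cdot 10^{-5}$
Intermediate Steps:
$a = -1812$ ($a = -9 - 1803 = -1812$)
$d = -10496$ ($d = 328 \left(-32\right) = -10496$)
$\frac{1}{a + d} = \frac{1}{-1812 - 10496} = \frac{1}{-12308} = - \frac{1}{12308}$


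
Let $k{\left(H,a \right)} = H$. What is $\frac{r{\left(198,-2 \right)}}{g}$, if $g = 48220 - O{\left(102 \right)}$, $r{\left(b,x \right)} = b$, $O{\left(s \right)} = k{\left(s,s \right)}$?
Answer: $\frac{99}{24059} \approx 0.0041149$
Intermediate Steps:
$O{\left(s \right)} = s$
$g = 48118$ ($g = 48220 - 102 = 48118$)
$\frac{r{\left(198,-2 \right)}}{g} = \frac{198}{48118} = 198 \cdot \frac{1}{48118} = \frac{99}{24059}$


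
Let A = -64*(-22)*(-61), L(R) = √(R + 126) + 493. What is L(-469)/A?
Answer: -493/85888 - 7*I*√7/85888 ≈ -0.00574 - 0.00021563*I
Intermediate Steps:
L(R) = 493 + √(126 + R) (L(R) = √(126 + R) + 493 = 493 + √(126 + R))
A = -85888 (A = 1408*(-61) = -85888)
L(-469)/A = (493 + √(126 - 469))/(-85888) = (493 + √(-343))*(-1/85888) = (493 + 7*I*√7)*(-1/85888) = -493/85888 - 7*I*√7/85888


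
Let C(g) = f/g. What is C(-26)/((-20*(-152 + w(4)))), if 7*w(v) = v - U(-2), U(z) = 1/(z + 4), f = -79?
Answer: 79/78780 ≈ 0.0010028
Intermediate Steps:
U(z) = 1/(4 + z)
C(g) = -79/g
w(v) = -1/14 + v/7 (w(v) = (v - 1/(4 - 2))/7 = (v - 1/2)/7 = (v - 1*½)/7 = (v - ½)/7 = (-½ + v)/7 = -1/14 + v/7)
C(-26)/((-20*(-152 + w(4)))) = (-79/(-26))/((-20*(-152 + (-1/14 + (⅐)*4)))) = (-79*(-1/26))/((-20*(-152 + (-1/14 + 4/7)))) = 79/(26*((-20*(-152 + ½)))) = 79/(26*((-20*(-303/2)))) = (79/26)/3030 = (79/26)*(1/3030) = 79/78780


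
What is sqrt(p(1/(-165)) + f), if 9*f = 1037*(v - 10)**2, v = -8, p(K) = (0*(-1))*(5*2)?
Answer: 6*sqrt(1037) ≈ 193.21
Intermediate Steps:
p(K) = 0 (p(K) = 0*10 = 0)
f = 37332 (f = (1037*(-8 - 10)**2)/9 = (1037*(-18)**2)/9 = (1037*324)/9 = (1/9)*335988 = 37332)
sqrt(p(1/(-165)) + f) = sqrt(0 + 37332) = sqrt(37332) = 6*sqrt(1037)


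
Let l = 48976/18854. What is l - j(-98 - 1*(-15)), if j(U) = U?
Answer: 806929/9427 ≈ 85.598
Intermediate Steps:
l = 24488/9427 (l = 48976*(1/18854) = 24488/9427 ≈ 2.5976)
l - j(-98 - 1*(-15)) = 24488/9427 - (-98 - 1*(-15)) = 24488/9427 - (-98 + 15) = 24488/9427 - 1*(-83) = 24488/9427 + 83 = 806929/9427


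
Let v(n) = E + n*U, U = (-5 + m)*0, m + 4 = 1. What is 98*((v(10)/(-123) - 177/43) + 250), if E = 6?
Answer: 42473886/1763 ≈ 24092.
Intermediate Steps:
m = -3 (m = -4 + 1 = -3)
U = 0 (U = (-5 - 3)*0 = -8*0 = 0)
v(n) = 6 (v(n) = 6 + n*0 = 6 + 0 = 6)
98*((v(10)/(-123) - 177/43) + 250) = 98*((6/(-123) - 177/43) + 250) = 98*((6*(-1/123) - 177*1/43) + 250) = 98*((-2/41 - 177/43) + 250) = 98*(-7343/1763 + 250) = 98*(433407/1763) = 42473886/1763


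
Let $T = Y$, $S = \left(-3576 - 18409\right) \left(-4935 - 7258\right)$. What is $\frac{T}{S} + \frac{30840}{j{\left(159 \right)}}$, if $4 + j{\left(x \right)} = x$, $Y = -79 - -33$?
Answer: $\frac{1653413230214}{8309956255} \approx 198.97$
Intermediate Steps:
$Y = -46$ ($Y = -79 + 33 = -46$)
$S = 268063105$ ($S = \left(-21985\right) \left(-12193\right) = 268063105$)
$T = -46$
$j{\left(x \right)} = -4 + x$
$\frac{T}{S} + \frac{30840}{j{\left(159 \right)}} = - \frac{46}{268063105} + \frac{30840}{-4 + 159} = \left(-46\right) \frac{1}{268063105} + \frac{30840}{155} = - \frac{46}{268063105} + 30840 \cdot \frac{1}{155} = - \frac{46}{268063105} + \frac{6168}{31} = \frac{1653413230214}{8309956255}$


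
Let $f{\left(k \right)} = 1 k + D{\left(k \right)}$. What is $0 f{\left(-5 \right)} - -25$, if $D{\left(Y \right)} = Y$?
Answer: $25$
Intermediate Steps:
$f{\left(k \right)} = 2 k$ ($f{\left(k \right)} = 1 k + k = k + k = 2 k$)
$0 f{\left(-5 \right)} - -25 = 0 \cdot 2 \left(-5\right) - -25 = 0 \left(-10\right) + 25 = 0 + 25 = 25$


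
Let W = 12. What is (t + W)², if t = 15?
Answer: 729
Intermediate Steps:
(t + W)² = (15 + 12)² = 27² = 729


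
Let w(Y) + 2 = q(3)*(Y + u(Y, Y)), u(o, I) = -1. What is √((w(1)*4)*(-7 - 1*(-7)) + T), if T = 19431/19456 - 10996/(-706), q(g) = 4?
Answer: √763445945317/214624 ≈ 4.0711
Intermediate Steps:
w(Y) = -6 + 4*Y (w(Y) = -2 + 4*(Y - 1) = -2 + 4*(-1 + Y) = -2 + (-4 + 4*Y) = -6 + 4*Y)
T = 113828231/6867968 (T = 19431*(1/19456) - 10996*(-1/706) = 19431/19456 + 5498/353 = 113828231/6867968 ≈ 16.574)
√((w(1)*4)*(-7 - 1*(-7)) + T) = √(((-6 + 4*1)*4)*(-7 - 1*(-7)) + 113828231/6867968) = √(((-6 + 4)*4)*(-7 + 7) + 113828231/6867968) = √(-2*4*0 + 113828231/6867968) = √(-8*0 + 113828231/6867968) = √(0 + 113828231/6867968) = √(113828231/6867968) = √763445945317/214624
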